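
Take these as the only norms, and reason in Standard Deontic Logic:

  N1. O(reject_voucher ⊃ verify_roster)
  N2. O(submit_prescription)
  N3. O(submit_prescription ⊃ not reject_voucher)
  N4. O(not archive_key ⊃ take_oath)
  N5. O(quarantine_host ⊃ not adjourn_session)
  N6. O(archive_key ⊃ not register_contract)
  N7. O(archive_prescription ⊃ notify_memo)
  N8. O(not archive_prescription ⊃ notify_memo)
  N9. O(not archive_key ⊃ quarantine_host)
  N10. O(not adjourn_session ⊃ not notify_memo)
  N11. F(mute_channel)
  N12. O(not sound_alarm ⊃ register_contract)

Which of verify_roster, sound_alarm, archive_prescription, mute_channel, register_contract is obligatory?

By case analysis on archive_prescription: premise 7 gives O(archive_prescription ⊃ notify_memo) and premise 8 gives O(not archive_prescription ⊃ notify_memo), so O(notify_memo) either way.
Premise 10 is O(not adjourn_session ⊃ not notify_memo); contrapositively O(notify_memo ⊃ adjourn_session). Since O(notify_memo) holds, K gives O(adjourn_session).
The contrapositive of premise 5 (O(quarantine_host ⊃ not adjourn_session)) is O(adjourn_session ⊃ not quarantine_host), and O(adjourn_session) is already established, so O(not quarantine_host).
The contrapositive of premise 9 (O(not archive_key ⊃ quarantine_host)) is O(not quarantine_host ⊃ archive_key), and O(not quarantine_host) is already established, so O(archive_key).
With premise 6, O(archive_key ⊃ not register_contract), the K-axiom yields O(not register_contract).
Premise 12 is O(not sound_alarm ⊃ register_contract); contrapositively O(not register_contract ⊃ sound_alarm). Since O(not register_contract) holds, K gives O(sound_alarm).
So O(sound_alarm) holds — sound_alarm is obligatory. None of the other listed options is made obligatory by any chain of premises.

sound_alarm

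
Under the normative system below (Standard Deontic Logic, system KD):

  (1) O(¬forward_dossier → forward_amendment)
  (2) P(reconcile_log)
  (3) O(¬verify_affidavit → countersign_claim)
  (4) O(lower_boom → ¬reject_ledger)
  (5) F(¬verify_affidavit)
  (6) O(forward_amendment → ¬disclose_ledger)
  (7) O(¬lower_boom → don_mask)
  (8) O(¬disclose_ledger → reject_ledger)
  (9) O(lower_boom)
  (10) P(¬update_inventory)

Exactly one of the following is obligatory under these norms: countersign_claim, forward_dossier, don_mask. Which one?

Premise 9 gives O(lower_boom).
Applying K to premise 4 (O(lower_boom → ¬reject_ledger)) and O(lower_boom) yields O(¬reject_ledger).
The contrapositive of premise 8 (O(¬disclose_ledger → reject_ledger)) is O(¬reject_ledger → disclose_ledger), and O(¬reject_ledger) is already established, so O(disclose_ledger).
Premise 6, O(forward_amendment → ¬disclose_ledger), contraposes to O(disclose_ledger → ¬forward_amendment); with O(disclose_ledger) we get O(¬forward_amendment).
Premise 1, O(¬forward_dossier → forward_amendment), contraposes to O(¬forward_amendment → forward_dossier); with O(¬forward_amendment) we get O(forward_dossier).
So O(forward_dossier) holds — forward_dossier is obligatory. None of the other listed options is made obligatory by any chain of premises.

forward_dossier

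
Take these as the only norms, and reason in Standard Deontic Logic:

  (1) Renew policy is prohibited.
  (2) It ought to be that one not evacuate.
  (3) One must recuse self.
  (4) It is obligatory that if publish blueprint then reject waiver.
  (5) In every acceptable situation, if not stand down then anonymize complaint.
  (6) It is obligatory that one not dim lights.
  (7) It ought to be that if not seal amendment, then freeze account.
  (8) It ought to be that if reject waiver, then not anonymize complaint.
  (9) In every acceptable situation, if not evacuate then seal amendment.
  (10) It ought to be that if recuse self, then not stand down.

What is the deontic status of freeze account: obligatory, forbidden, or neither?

Premise 7 is O(¬seal_amendment → freeze_account), but O(¬seal_amendment) is not derivable from the premises, so it does not yield O(freeze_account).
No premise or chain of K-axiom applications forces O(freeze_account), and none forces O(¬freeze_account). So freeze_account is neither obligatory nor forbidden under these norms.

Neither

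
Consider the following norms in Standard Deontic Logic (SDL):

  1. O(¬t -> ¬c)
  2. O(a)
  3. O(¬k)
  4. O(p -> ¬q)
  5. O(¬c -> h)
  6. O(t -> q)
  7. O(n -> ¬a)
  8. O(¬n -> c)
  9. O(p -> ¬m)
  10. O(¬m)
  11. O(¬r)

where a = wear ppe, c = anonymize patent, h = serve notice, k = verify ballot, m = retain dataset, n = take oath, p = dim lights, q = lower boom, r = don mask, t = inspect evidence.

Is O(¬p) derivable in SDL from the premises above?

Premise 2 states O(a) outright.
Premise 7 is O(n -> ¬a); contrapositively O(a -> ¬n). Since O(a) holds, K gives O(¬n).
Applying K to premise 8 (O(¬n -> c)) and O(¬n) yields O(c).
Premise 1 is O(¬t -> ¬c); contrapositively O(c -> t). Since O(c) holds, K gives O(t).
Applying K to premise 6 (O(t -> q)) and O(t) yields O(q).
Premise 4 is O(p -> ¬q); contrapositively O(q -> ¬p). Since O(q) holds, K gives O(¬p).
Premises 3, 5, 9, 10, 11 do not contribute to this derivation.
So O(¬p) follows.

Yes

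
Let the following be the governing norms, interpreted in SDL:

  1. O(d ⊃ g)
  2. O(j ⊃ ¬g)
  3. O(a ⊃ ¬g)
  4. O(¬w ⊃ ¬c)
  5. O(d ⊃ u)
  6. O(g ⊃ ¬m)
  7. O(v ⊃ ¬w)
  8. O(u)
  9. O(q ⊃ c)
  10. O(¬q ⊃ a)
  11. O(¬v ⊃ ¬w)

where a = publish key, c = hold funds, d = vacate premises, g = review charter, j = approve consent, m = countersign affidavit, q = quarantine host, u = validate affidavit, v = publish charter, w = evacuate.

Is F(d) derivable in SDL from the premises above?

Premises 11 and 7 cover both cases: O(¬v ⊃ ¬w) and O(v ⊃ ¬w). Since ¬v ∨ v is a tautology, O(¬w) follows.
Applying K to premise 4 (O(¬w ⊃ ¬c)) and O(¬w) yields O(¬c).
Premise 9 is O(q ⊃ c); contrapositively O(¬c ⊃ ¬q). Since O(¬c) holds, K gives O(¬q).
Applying K to premise 10 (O(¬q ⊃ a)) and O(¬q) yields O(a).
Applying K to premise 3 (O(a ⊃ ¬g)) and O(a) yields O(¬g).
The contrapositive of premise 1 (O(d ⊃ g)) is O(¬g ⊃ ¬d), and O(¬g) is already established, so O(¬d).
Premises 2, 5, 6, 8 do not contribute to this derivation.
So O(¬d) holds, i.e. F(d). The claim follows.

Yes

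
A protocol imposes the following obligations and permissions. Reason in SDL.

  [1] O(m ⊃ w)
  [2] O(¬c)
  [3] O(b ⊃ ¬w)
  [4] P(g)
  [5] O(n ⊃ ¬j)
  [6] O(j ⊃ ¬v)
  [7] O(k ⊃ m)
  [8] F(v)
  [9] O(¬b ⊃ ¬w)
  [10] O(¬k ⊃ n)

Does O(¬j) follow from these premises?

By case analysis on b: premise 3 gives O(b ⊃ ¬w) and premise 9 gives O(¬b ⊃ ¬w), so O(¬w) either way.
The contrapositive of premise 1 (O(m ⊃ w)) is O(¬w ⊃ ¬m), and O(¬w) is already established, so O(¬m).
The contrapositive of premise 7 (O(k ⊃ m)) is O(¬m ⊃ ¬k), and O(¬m) is already established, so O(¬k).
Applying K to premise 10 (O(¬k ⊃ n)) and O(¬k) yields O(n).
From O(n) and premise 5, O(n ⊃ ¬j), we obtain O(¬j).
Premises 2, 4, 6, 8 do not contribute to this derivation.
So O(¬j) follows.

Yes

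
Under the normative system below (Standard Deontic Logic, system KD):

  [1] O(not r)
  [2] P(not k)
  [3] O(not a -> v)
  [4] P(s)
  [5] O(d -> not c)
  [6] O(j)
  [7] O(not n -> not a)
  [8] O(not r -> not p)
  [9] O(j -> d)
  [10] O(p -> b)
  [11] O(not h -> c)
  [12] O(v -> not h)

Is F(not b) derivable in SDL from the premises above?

Premise 10 is O(p -> b), but O(p) is not derivable from the premises, so it does not yield O(b).
No other premise forces O(b). An ideal world satisfying every premise can still have not b true, so F(not b) is not derivable.

No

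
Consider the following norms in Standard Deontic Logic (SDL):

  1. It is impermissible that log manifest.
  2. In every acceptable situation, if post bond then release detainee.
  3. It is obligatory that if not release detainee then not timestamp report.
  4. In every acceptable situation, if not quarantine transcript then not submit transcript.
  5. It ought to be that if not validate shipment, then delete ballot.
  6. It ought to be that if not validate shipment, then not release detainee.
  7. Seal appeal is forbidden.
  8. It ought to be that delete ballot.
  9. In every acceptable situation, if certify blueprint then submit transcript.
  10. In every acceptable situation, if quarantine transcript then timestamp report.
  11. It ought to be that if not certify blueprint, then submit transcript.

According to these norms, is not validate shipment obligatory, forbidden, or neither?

Premises 9 and 11 cover both cases: O(certify_blueprint → submit_transcript) and O(¬certify_blueprint → submit_transcript). Since certify_blueprint ∨ ¬certify_blueprint is a tautology, O(submit_transcript) follows.
The contrapositive of premise 4 (O(¬quarantine_transcript → ¬submit_transcript)) is O(submit_transcript → quarantine_transcript), and O(submit_transcript) is already established, so O(quarantine_transcript).
Premise 10 is O(quarantine_transcript → timestamp_report); since O(quarantine_transcript), deontic closure gives O(timestamp_report).
The contrapositive of premise 3 (O(¬release_detainee → ¬timestamp_report)) is O(timestamp_report → release_detainee), and O(timestamp_report) is already established, so O(release_detainee).
The contrapositive of premise 6 (O(¬validate_shipment → ¬release_detainee)) is O(release_detainee → validate_shipment), and O(release_detainee) is already established, so O(validate_shipment).
Premises 1, 2, 5, 7, 8 do not contribute to this derivation.
Thus O(validate_shipment), which is F(¬validate_shipment): ¬validate_shipment is forbidden.

Forbidden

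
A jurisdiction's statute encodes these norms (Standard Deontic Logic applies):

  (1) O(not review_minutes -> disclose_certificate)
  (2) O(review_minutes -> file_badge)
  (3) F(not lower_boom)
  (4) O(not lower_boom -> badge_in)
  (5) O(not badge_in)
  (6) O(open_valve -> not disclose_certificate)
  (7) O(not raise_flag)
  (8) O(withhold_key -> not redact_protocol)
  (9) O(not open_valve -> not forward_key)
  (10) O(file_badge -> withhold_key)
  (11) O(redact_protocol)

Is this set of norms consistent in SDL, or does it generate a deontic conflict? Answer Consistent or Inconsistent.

Premise 4 is O(not lower_boom -> badge_in), but O(not lower_boom) is not derivable from the premises, so it does not yield O(badge_in).
So O(badge_in) is not derivable, and the apparent clash with O(not badge_in) does not arise.
A world satisfying every obligation exists (e.g. badge_in=false, disclose_certificate=true, file_badge=false, forward_key=false, lower_boom=true, open_valve=false, raise_flag=false, redact_protocol=true, review_minutes=false, withhold_key=false); no atom is both obligatory and forbidden, so the set is consistent.

Consistent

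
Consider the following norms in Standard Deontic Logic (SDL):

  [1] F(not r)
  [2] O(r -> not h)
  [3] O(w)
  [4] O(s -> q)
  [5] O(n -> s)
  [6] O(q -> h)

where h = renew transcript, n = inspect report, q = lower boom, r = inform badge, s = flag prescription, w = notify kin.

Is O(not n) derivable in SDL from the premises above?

F(not r) at premise 1 means O(r).
Applying K to premise 2 (O(r -> not h)) and O(r) yields O(not h).
Premise 6 is O(q -> h); contrapositively O(not h -> not q). Since O(not h) holds, K gives O(not q).
Premise 4 is O(s -> q); contrapositively O(not q -> not s). Since O(not q) holds, K gives O(not s).
Premise 5 is O(n -> s); contrapositively O(not s -> not n). Since O(not s) holds, K gives O(not n).
Premise 3 does not contribute to this derivation.
So O(not n) follows.

Yes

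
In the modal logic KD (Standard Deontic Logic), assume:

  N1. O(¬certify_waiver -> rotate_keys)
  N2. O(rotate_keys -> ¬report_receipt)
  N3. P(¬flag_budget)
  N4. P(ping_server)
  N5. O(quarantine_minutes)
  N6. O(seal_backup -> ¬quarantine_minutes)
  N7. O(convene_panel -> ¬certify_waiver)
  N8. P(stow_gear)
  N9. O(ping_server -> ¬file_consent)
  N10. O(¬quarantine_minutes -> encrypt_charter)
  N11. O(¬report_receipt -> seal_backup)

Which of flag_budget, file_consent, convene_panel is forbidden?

Premise 5 states O(quarantine_minutes) outright.
The contrapositive of premise 6 (O(seal_backup -> ¬quarantine_minutes)) is O(quarantine_minutes -> ¬seal_backup), and O(quarantine_minutes) is already established, so O(¬seal_backup).
The contrapositive of premise 11 (O(¬report_receipt -> seal_backup)) is O(¬seal_backup -> report_receipt), and O(¬seal_backup) is already established, so O(report_receipt).
Premise 2, O(rotate_keys -> ¬report_receipt), contraposes to O(report_receipt -> ¬rotate_keys); with O(report_receipt) we get O(¬rotate_keys).
The contrapositive of premise 1 (O(¬certify_waiver -> rotate_keys)) is O(¬rotate_keys -> certify_waiver), and O(¬rotate_keys) is already established, so O(certify_waiver).
Premise 7 is O(convene_panel -> ¬certify_waiver); contrapositively O(certify_waiver -> ¬convene_panel). Since O(certify_waiver) holds, K gives O(¬convene_panel).
So O(¬convene_panel) holds, i.e. convene_panel is forbidden. None of the other listed options is forbidden under the premises.

convene_panel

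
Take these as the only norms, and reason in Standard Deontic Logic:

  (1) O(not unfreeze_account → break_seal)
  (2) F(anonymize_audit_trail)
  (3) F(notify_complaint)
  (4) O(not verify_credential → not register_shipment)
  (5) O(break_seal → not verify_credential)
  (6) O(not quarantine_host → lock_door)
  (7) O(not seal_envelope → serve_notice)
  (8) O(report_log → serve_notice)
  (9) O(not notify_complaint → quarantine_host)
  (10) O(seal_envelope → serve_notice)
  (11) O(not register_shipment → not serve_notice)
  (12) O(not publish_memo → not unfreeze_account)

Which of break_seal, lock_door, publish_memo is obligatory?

publish_memo

By case analysis on not seal_envelope: premise 7 gives O(not seal_envelope → serve_notice) and premise 10 gives O(seal_envelope → serve_notice), so O(serve_notice) either way.
Premise 11 is O(not register_shipment → not serve_notice); contrapositively O(serve_notice → register_shipment). Since O(serve_notice) holds, K gives O(register_shipment).
The contrapositive of premise 4 (O(not verify_credential → not register_shipment)) is O(register_shipment → verify_credential), and O(register_shipment) is already established, so O(verify_credential).
Premise 5 is O(break_seal → not verify_credential); contrapositively O(verify_credential → not break_seal). Since O(verify_credential) holds, K gives O(not break_seal).
The contrapositive of premise 1 (O(not unfreeze_account → break_seal)) is O(not break_seal → unfreeze_account), and O(not break_seal) is already established, so O(unfreeze_account).
The contrapositive of premise 12 (O(not publish_memo → not unfreeze_account)) is O(unfreeze_account → publish_memo), and O(unfreeze_account) is already established, so O(publish_memo).
So O(publish_memo) holds — publish_memo is obligatory. None of the other listed options is made obligatory by any chain of premises.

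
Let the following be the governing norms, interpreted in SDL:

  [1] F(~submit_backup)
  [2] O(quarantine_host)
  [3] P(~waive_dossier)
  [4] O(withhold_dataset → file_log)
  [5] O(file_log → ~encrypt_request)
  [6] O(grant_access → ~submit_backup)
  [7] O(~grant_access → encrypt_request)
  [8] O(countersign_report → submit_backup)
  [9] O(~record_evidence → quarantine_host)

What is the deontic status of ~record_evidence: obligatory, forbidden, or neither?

Neither

Premise 9 is O(~record_evidence → quarantine_host); even if O(quarantine_host) held, inferring O(~record_evidence) would be affirming the consequent — invalid.
No premise or chain of K-axiom applications forces O(~record_evidence), and none forces O(record_evidence). So ~record_evidence is neither obligatory nor forbidden under these norms.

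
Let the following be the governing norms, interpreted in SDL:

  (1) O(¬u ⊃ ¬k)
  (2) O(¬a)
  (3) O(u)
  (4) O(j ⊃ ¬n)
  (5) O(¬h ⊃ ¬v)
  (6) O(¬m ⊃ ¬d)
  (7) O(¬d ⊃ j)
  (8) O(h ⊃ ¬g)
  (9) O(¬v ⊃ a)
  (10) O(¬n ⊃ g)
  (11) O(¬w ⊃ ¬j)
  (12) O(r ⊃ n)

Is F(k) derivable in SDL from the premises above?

No

Premise 1 is O(¬u ⊃ ¬k), but O(¬u) is not derivable from the premises, so it does not yield O(¬k).
No other premise forces O(¬k). An ideal world satisfying every premise can still have k true, so F(k) is not derivable.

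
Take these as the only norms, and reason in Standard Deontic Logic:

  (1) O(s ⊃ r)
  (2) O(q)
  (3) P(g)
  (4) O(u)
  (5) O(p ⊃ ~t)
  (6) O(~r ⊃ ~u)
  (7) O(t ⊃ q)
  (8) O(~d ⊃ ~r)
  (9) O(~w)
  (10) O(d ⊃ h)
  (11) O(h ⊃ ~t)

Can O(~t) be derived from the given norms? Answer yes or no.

Yes

Premise 4 states O(u) outright.
Premise 6, O(~r ⊃ ~u), contraposes to O(u ⊃ r); with O(u) we get O(r).
The contrapositive of premise 8 (O(~d ⊃ ~r)) is O(r ⊃ d), and O(r) is already established, so O(d).
From O(d) and premise 10, O(d ⊃ h), we obtain O(h).
From O(h) and premise 11, O(h ⊃ ~t), we obtain O(~t).
Premises 1, 2, 3, 5, 7, 9 do not contribute to this derivation.
So O(~t) follows.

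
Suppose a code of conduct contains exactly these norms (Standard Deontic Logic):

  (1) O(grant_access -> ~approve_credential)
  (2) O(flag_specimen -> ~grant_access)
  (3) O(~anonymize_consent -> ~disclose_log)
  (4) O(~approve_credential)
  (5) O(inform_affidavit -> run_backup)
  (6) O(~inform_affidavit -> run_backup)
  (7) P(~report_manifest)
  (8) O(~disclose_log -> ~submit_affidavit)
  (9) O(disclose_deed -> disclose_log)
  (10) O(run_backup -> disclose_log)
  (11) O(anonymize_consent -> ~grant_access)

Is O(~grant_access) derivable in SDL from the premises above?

Yes

By case analysis on ~inform_affidavit: premise 6 gives O(~inform_affidavit -> run_backup) and premise 5 gives O(inform_affidavit -> run_backup), so O(run_backup) either way.
Applying K to premise 10 (O(run_backup -> disclose_log)) and O(run_backup) yields O(disclose_log).
Premise 3 is O(~anonymize_consent -> ~disclose_log); contrapositively O(disclose_log -> anonymize_consent). Since O(disclose_log) holds, K gives O(anonymize_consent).
With premise 11, O(anonymize_consent -> ~grant_access), the K-axiom yields O(~grant_access).
Premises 1, 2, 4, 7, 8, 9 do not contribute to this derivation.
So O(~grant_access) follows.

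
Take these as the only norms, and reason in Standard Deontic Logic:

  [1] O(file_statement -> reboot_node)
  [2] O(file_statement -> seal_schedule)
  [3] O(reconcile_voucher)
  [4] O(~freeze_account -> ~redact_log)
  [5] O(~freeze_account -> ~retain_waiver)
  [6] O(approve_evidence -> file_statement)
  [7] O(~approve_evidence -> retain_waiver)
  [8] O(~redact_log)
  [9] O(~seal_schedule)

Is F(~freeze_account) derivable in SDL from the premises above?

Yes

Premise 9 gives O(~seal_schedule).
Premise 2, O(file_statement -> seal_schedule), contraposes to O(~seal_schedule -> ~file_statement); with O(~seal_schedule) we get O(~file_statement).
Premise 6, O(approve_evidence -> file_statement), contraposes to O(~file_statement -> ~approve_evidence); with O(~file_statement) we get O(~approve_evidence).
With premise 7, O(~approve_evidence -> retain_waiver), the K-axiom yields O(retain_waiver).
Premise 5, O(~freeze_account -> ~retain_waiver), contraposes to O(retain_waiver -> freeze_account); with O(retain_waiver) we get O(freeze_account).
Premises 1, 3, 4, 8 do not contribute to this derivation.
So O(freeze_account) holds, i.e. F(~freeze_account). The claim follows.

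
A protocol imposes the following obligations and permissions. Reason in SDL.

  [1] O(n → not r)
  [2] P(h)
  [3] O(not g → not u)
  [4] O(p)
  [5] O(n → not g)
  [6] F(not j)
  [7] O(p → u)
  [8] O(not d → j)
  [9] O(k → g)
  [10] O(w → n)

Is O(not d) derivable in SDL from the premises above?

No

Premise 8 is O(not d → j); even if O(j) held, inferring O(not d) would be affirming the consequent — invalid.
No other premise forces O(not d). An ideal world satisfying every premise can still have not d false, so O(not d) is not derivable.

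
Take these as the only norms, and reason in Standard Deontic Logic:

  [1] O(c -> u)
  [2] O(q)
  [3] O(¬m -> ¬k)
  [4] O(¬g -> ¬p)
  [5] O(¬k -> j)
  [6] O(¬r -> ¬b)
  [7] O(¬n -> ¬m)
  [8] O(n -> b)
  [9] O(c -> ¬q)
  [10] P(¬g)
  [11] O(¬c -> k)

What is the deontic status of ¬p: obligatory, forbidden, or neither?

Neither

Premise 4 is O(¬g -> ¬p), but O(¬g) is not derivable from the premises (the permission P(¬g) asserts only ¬O(g), not O(¬g)), so it does not yield O(¬p).
No premise or chain of K-axiom applications forces O(¬p), and none forces O(p). So ¬p is neither obligatory nor forbidden under these norms.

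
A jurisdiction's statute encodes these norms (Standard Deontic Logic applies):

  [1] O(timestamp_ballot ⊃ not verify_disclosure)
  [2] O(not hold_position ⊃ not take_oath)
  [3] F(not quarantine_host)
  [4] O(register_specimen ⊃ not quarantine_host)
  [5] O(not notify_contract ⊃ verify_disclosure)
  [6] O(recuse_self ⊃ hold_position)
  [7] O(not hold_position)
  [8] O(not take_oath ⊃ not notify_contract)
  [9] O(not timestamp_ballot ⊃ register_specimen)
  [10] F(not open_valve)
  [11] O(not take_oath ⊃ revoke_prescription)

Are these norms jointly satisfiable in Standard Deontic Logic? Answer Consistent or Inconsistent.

Premise 3, F(not quarantine_host), is equivalent to O(quarantine_host).
Premise 4 is O(register_specimen ⊃ not quarantine_host); contrapositively O(quarantine_host ⊃ not register_specimen). Since O(quarantine_host) holds, K gives O(not register_specimen).
The contrapositive of premise 9 (O(not timestamp_ballot ⊃ register_specimen)) is O(not register_specimen ⊃ timestamp_ballot), and O(not register_specimen) is already established, so O(timestamp_ballot).
With premise 1, O(timestamp_ballot ⊃ not verify_disclosure), the K-axiom yields O(not verify_disclosure).
The contrapositive of premise 5 (O(not notify_contract ⊃ verify_disclosure)) is O(not verify_disclosure ⊃ notify_contract), and O(not verify_disclosure) is already established, so O(notify_contract).
Premise 8 is O(not take_oath ⊃ not notify_contract); contrapositively O(notify_contract ⊃ take_oath). Since O(notify_contract) holds, K gives O(take_oath).
Premise 2 is O(not hold_position ⊃ not take_oath); contrapositively O(take_oath ⊃ hold_position). Since O(take_oath) holds, K gives O(hold_position).
Yet premise 7 states O(not hold_position).
We now have both O(hold_position) and O(not hold_position) — hold_position is simultaneously obligatory and forbidden, violating the D-axiom.

Inconsistent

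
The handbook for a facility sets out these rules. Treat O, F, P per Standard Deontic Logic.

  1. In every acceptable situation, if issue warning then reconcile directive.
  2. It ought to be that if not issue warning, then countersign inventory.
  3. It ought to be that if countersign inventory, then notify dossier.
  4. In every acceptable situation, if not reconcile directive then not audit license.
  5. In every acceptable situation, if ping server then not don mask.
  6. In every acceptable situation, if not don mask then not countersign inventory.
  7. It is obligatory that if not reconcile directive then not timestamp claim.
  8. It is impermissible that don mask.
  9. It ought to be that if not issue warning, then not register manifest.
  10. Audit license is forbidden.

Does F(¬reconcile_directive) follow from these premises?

Premise 8 is F(don_mask), i.e. O(¬don_mask).
Premise 6 is O(¬don_mask → ¬countersign_inventory); since O(¬don_mask), deontic closure gives O(¬countersign_inventory).
The contrapositive of premise 2 (O(¬issue_warning → countersign_inventory)) is O(¬countersign_inventory → issue_warning), and O(¬countersign_inventory) is already established, so O(issue_warning).
Premise 1 is O(issue_warning → reconcile_directive); since O(issue_warning), deontic closure gives O(reconcile_directive).
Premises 3, 4, 5, 7, 9, 10 do not contribute to this derivation.
So O(reconcile_directive) holds, i.e. F(¬reconcile_directive). The claim follows.

Yes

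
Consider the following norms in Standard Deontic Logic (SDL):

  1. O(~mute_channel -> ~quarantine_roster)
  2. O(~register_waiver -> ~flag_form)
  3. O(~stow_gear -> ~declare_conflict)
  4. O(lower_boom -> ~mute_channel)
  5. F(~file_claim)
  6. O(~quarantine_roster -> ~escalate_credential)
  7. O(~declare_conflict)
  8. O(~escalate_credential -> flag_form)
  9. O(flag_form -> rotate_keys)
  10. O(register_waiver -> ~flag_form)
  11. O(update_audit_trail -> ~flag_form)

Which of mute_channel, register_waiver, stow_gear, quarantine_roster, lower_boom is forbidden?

lower_boom

Premises 10 and 2 cover both cases: O(register_waiver -> ~flag_form) and O(~register_waiver -> ~flag_form). Since register_waiver ∨ ~register_waiver is a tautology, O(~flag_form) follows.
Premise 8, O(~escalate_credential -> flag_form), contraposes to O(~flag_form -> escalate_credential); with O(~flag_form) we get O(escalate_credential).
Premise 6 is O(~quarantine_roster -> ~escalate_credential); contrapositively O(escalate_credential -> quarantine_roster). Since O(escalate_credential) holds, K gives O(quarantine_roster).
Premise 1, O(~mute_channel -> ~quarantine_roster), contraposes to O(quarantine_roster -> mute_channel); with O(quarantine_roster) we get O(mute_channel).
The contrapositive of premise 4 (O(lower_boom -> ~mute_channel)) is O(mute_channel -> ~lower_boom), and O(mute_channel) is already established, so O(~lower_boom).
So O(~lower_boom) holds, i.e. lower_boom is forbidden. None of the other listed options is forbidden under the premises.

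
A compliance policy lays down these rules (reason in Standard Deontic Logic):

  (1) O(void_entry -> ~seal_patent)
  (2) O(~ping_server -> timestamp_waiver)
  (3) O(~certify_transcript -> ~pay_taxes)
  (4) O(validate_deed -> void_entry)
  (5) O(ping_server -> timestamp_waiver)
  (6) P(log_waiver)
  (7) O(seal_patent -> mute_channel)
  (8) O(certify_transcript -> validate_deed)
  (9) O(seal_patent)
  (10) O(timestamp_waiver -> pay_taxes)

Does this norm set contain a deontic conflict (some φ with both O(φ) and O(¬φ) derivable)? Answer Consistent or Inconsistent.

Premises 2 and 5 are O(~ping_server -> timestamp_waiver) and O(ping_server -> timestamp_waiver); every ideal world satisfies ~ping_server or ping_server, so in either case timestamp_waiver holds — hence O(timestamp_waiver).
Applying K to premise 10 (O(timestamp_waiver -> pay_taxes)) and O(timestamp_waiver) yields O(pay_taxes).
The contrapositive of premise 3 (O(~certify_transcript -> ~pay_taxes)) is O(pay_taxes -> certify_transcript), and O(pay_taxes) is already established, so O(certify_transcript).
From O(certify_transcript) and premise 8, O(certify_transcript -> validate_deed), we obtain O(validate_deed).
From O(validate_deed) and premise 4, O(validate_deed -> void_entry), we obtain O(void_entry).
Applying K to premise 1 (O(void_entry -> ~seal_patent)) and O(void_entry) yields O(~seal_patent).
Yet premise 9 states O(seal_patent).
We now have both O(~seal_patent) and O(seal_patent) — seal_patent is simultaneously obligatory and forbidden, violating the D-axiom.

Inconsistent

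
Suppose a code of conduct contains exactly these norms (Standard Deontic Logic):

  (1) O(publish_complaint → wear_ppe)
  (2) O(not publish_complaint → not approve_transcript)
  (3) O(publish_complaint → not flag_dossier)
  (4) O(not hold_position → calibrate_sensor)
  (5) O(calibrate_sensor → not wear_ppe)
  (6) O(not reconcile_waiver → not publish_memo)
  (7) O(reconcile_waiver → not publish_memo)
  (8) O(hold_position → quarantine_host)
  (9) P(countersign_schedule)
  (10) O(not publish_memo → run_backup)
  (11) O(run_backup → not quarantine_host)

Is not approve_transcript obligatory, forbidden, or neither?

Premises 7 and 6 are O(reconcile_waiver → not publish_memo) and O(not reconcile_waiver → not publish_memo); every ideal world satisfies reconcile_waiver or not reconcile_waiver, so in either case not publish_memo holds — hence O(not publish_memo).
Premise 10 is O(not publish_memo → run_backup); since O(not publish_memo), deontic closure gives O(run_backup).
Applying K to premise 11 (O(run_backup → not quarantine_host)) and O(run_backup) yields O(not quarantine_host).
Premise 8 is O(hold_position → quarantine_host); contrapositively O(not quarantine_host → not hold_position). Since O(not quarantine_host) holds, K gives O(not hold_position).
Applying K to premise 4 (O(not hold_position → calibrate_sensor)) and O(not hold_position) yields O(calibrate_sensor).
From O(calibrate_sensor) and premise 5, O(calibrate_sensor → not wear_ppe), we obtain O(not wear_ppe).
The contrapositive of premise 1 (O(publish_complaint → wear_ppe)) is O(not wear_ppe → not publish_complaint), and O(not wear_ppe) is already established, so O(not publish_complaint).
With premise 2, O(not publish_complaint → not approve_transcript), the K-axiom yields O(not approve_transcript).
Premises 3, 9 do not contribute to this derivation.
Hence not approve_transcript is obligatory.

Obligatory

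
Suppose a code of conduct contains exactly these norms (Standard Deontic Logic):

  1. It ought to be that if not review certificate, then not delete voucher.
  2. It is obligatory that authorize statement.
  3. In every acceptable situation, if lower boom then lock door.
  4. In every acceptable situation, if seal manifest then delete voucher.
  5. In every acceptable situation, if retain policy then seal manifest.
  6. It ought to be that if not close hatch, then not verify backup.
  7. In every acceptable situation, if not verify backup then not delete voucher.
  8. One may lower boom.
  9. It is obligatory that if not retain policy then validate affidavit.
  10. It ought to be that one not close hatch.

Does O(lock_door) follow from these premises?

Premise 3 is O(lower_boom → lock_door), but O(lower_boom) is not derivable from the premises (the permission P(lower_boom) asserts only ¬O(¬lower_boom), not O(lower_boom)), so it does not yield O(lock_door).
No other premise forces O(lock_door). An ideal world satisfying every premise can still have lock_door false, so O(lock_door) is not derivable.

No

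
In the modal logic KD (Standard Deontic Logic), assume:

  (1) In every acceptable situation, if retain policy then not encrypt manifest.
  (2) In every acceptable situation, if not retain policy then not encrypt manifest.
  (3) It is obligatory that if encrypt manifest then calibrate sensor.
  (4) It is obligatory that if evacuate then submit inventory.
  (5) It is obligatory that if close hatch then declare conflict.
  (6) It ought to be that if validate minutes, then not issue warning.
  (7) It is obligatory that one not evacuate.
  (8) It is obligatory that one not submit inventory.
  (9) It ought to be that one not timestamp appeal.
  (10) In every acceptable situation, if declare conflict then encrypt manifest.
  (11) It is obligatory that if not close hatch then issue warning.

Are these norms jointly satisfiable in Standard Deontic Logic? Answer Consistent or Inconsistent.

Premise 4 is O(evacuate → submit_inventory), but O(evacuate) is not derivable from the premises, so it does not yield O(submit_inventory).
So O(submit_inventory) is not derivable, and the apparent clash with O(¬submit_inventory) does not arise.
A world satisfying every obligation exists (e.g. calibrate_sensor=false, close_hatch=false, declare_conflict=false, encrypt_manifest=false, evacuate=false, issue_warning=true, retain_policy=false, submit_inventory=false, timestamp_appeal=false, validate_minutes=false); no atom is both obligatory and forbidden, so the set is consistent.

Consistent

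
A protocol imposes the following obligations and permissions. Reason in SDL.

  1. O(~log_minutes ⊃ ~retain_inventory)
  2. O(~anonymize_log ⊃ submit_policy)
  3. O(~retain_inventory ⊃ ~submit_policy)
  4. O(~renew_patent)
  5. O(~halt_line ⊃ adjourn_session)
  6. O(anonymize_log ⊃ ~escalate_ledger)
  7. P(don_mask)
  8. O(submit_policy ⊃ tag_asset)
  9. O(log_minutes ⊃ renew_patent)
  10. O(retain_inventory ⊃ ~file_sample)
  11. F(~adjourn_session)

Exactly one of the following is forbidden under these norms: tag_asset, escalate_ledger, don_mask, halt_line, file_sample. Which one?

escalate_ledger

Premise 4 gives O(~renew_patent).
Premise 9, O(log_minutes ⊃ renew_patent), contraposes to O(~renew_patent ⊃ ~log_minutes); with O(~renew_patent) we get O(~log_minutes).
Applying K to premise 1 (O(~log_minutes ⊃ ~retain_inventory)) and O(~log_minutes) yields O(~retain_inventory).
Applying K to premise 3 (O(~retain_inventory ⊃ ~submit_policy)) and O(~retain_inventory) yields O(~submit_policy).
Premise 2 is O(~anonymize_log ⊃ submit_policy); contrapositively O(~submit_policy ⊃ anonymize_log). Since O(~submit_policy) holds, K gives O(anonymize_log).
From O(anonymize_log) and premise 6, O(anonymize_log ⊃ ~escalate_ledger), we obtain O(~escalate_ledger).
So O(~escalate_ledger) holds, i.e. escalate_ledger is forbidden. None of the other listed options is forbidden under the premises.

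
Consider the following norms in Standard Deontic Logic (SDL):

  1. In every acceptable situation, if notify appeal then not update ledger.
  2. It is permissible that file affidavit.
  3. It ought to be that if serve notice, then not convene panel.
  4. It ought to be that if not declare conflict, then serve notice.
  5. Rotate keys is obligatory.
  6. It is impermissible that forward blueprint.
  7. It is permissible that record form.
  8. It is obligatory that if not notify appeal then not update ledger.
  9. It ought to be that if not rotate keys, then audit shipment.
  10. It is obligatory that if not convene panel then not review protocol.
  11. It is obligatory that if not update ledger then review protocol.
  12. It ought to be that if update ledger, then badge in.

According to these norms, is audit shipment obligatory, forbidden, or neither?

Neither

Premise 9 is O(¬rotate_keys → audit_shipment), but O(¬rotate_keys) is not derivable from the premises, so it does not yield O(audit_shipment).
No premise or chain of K-axiom applications forces O(audit_shipment), and none forces O(¬audit_shipment). So audit_shipment is neither obligatory nor forbidden under these norms.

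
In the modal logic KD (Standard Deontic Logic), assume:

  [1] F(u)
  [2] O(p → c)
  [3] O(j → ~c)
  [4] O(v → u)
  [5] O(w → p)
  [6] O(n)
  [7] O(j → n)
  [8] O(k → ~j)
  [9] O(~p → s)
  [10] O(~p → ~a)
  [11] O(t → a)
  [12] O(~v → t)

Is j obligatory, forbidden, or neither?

Forbidden

F(u) at premise 1 means O(~u).
Premise 4, O(v → u), contraposes to O(~u → ~v); with O(~u) we get O(~v).
Applying K to premise 12 (O(~v → t)) and O(~v) yields O(t).
Applying K to premise 11 (O(t → a)) and O(t) yields O(a).
Premise 10, O(~p → ~a), contraposes to O(a → p); with O(a) we get O(p).
Applying K to premise 2 (O(p → c)) and O(p) yields O(c).
The contrapositive of premise 3 (O(j → ~c)) is O(c → ~j), and O(c) is already established, so O(~j).
Premises 5, 6, 7, 8, 9 do not contribute to this derivation.
Thus O(~j), which is F(j): j is forbidden.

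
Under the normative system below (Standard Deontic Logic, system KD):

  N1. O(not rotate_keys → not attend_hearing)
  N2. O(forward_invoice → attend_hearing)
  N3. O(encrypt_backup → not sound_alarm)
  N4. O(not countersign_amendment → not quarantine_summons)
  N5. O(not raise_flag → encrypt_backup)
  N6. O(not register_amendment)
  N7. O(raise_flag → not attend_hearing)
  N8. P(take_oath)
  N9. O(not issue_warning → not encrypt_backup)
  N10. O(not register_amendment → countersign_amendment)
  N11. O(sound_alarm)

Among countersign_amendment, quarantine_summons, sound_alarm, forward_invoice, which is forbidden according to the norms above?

From premise 11 we have O(sound_alarm).
The contrapositive of premise 3 (O(encrypt_backup → not sound_alarm)) is O(sound_alarm → not encrypt_backup), and O(sound_alarm) is already established, so O(not encrypt_backup).
Premise 5, O(not raise_flag → encrypt_backup), contraposes to O(not encrypt_backup → raise_flag); with O(not encrypt_backup) we get O(raise_flag).
Applying K to premise 7 (O(raise_flag → not attend_hearing)) and O(raise_flag) yields O(not attend_hearing).
The contrapositive of premise 2 (O(forward_invoice → attend_hearing)) is O(not attend_hearing → not forward_invoice), and O(not attend_hearing) is already established, so O(not forward_invoice).
So O(not forward_invoice) holds, i.e. forward_invoice is forbidden. None of the other listed options is forbidden under the premises.

forward_invoice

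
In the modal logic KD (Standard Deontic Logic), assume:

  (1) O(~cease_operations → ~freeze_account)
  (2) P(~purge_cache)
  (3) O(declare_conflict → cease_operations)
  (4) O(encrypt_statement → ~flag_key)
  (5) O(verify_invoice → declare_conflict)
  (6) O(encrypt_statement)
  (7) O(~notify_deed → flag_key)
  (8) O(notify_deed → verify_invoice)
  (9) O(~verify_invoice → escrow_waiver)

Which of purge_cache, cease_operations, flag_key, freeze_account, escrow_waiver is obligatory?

Premise 6 gives O(encrypt_statement).
Applying K to premise 4 (O(encrypt_statement → ~flag_key)) and O(encrypt_statement) yields O(~flag_key).
Premise 7 is O(~notify_deed → flag_key); contrapositively O(~flag_key → notify_deed). Since O(~flag_key) holds, K gives O(notify_deed).
From O(notify_deed) and premise 8, O(notify_deed → verify_invoice), we obtain O(verify_invoice).
Premise 5 is O(verify_invoice → declare_conflict); since O(verify_invoice), deontic closure gives O(declare_conflict).
Premise 3 is O(declare_conflict → cease_operations); since O(declare_conflict), deontic closure gives O(cease_operations).
So O(cease_operations) holds — cease_operations is obligatory. None of the other listed options is made obligatory by any chain of premises.

cease_operations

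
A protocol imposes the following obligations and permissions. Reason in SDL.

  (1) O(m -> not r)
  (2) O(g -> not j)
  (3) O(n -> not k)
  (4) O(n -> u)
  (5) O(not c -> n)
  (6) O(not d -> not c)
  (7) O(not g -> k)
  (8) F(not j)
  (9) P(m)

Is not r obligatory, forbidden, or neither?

Neither

Premise 1 is O(m -> not r), but O(m) is not derivable from the premises (the permission P(m) asserts only not O(not m), not O(m)), so it does not yield O(not r).
No premise or chain of K-axiom applications forces O(not r), and none forces O(r). So not r is neither obligatory nor forbidden under these norms.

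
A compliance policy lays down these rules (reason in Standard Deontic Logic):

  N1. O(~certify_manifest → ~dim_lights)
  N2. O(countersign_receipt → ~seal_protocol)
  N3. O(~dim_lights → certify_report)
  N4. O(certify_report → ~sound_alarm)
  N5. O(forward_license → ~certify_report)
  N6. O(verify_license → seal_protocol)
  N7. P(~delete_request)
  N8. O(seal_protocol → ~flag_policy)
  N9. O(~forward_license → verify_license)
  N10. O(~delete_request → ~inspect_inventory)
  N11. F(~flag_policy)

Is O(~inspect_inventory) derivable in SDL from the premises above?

Premise 10 is O(~delete_request → ~inspect_inventory), but O(~delete_request) is not derivable from the premises (the permission P(~delete_request) asserts only ~O(delete_request), not O(~delete_request)), so it does not yield O(~inspect_inventory).
No other premise forces O(~inspect_inventory). An ideal world satisfying every premise can still have ~inspect_inventory false, so O(~inspect_inventory) is not derivable.

No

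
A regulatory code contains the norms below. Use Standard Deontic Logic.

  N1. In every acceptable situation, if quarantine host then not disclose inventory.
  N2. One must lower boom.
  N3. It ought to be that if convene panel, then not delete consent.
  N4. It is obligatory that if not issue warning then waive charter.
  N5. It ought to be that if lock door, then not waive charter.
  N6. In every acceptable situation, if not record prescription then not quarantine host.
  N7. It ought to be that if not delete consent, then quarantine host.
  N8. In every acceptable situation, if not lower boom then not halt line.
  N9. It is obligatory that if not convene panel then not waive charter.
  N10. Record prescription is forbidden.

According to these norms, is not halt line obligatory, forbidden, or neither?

Premise 8 is O(¬lower_boom → ¬halt_line), but O(¬lower_boom) is not derivable from the premises, so it does not yield O(¬halt_line).
No premise or chain of K-axiom applications forces O(¬halt_line), and none forces O(halt_line). So ¬halt_line is neither obligatory nor forbidden under these norms.

Neither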